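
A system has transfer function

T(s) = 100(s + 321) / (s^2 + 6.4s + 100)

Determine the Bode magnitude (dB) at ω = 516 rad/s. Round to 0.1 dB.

-12.8 dB

At s = jω = j516:
zero (s+321): 321 + j516 → |·| = √(321²+516²) = √369297 ≈ 607.7, ∠ = arctan(516/321) ≈ 58.11°
quadratic: (j516)² + 6.4·j516 + 100 = -266156 + j3302.4 → |·| ≈ 2.6618e+05, ∠ ≈ 179.29°
|T| = 100 · 607.7 / 2.6618e+05 ≈ 0.2283
Gain = 20 log₁₀(0.2283) ≈ -12.83 dB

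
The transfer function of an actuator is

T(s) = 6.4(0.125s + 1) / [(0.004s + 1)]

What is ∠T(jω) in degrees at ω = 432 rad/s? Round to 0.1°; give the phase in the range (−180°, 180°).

At ω = 432 rad/s:
zero (1 + j432·0.125) = 1 + j54 → |·| ≈ 54.009, ∠ ≈ 88.94°
pole (1 + j432·0.004) = 1 + j1.728 → |·| ≈ 1.9965, ∠ ≈ 59.94°
∠T = (88.94°) − (59.94°) = 29.00°

29.0°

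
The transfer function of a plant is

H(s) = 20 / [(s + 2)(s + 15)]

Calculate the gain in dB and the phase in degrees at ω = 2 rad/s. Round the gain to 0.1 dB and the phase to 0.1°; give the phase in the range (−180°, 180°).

At s = jω = j2:
pole (s+2): 2 + j2 → |·| = √(2²+2²) = √8 ≈ 2.8284, ∠ = arctan(2/2) ≈ 45.00°
pole (s+15): 15 + j2 → |·| = √(15²+2²) = √229 ≈ 15.133, ∠ = arctan(2/15) ≈ 7.59°
|H| = 20 / 42.802 ≈ 0.46727
Gain = 20 log₁₀(0.46727) ≈ -6.61 dB
∠H = 0.00° − 52.59° = -52.59°

-6.6 dB, -52.6°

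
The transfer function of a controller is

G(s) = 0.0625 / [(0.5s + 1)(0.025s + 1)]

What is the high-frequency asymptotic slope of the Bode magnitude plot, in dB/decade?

Each pole contributes −20 dB/decade at high frequency; each zero contributes +20 dB/decade.
Net: 0 zero(s) − 2 pole(s) → -40 dB/decade.

-40 dB/decade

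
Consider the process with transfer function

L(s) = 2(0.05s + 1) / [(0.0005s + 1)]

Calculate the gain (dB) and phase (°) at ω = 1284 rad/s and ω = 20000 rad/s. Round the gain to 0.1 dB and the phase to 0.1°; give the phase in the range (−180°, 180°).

At ω = 1284 rad/s:
zero (1 + j1284·0.05) = 1 + j64.2 → |·| ≈ 64.208, ∠ ≈ 89.11°
pole (1 + j1284·0.0005) = 1 + j0.642 → |·| ≈ 1.1883, ∠ ≈ 32.70°
|L| = 2 · 64.208 / (1.1883) ≈ 108.07
Gain = 20 log₁₀(108.07) ≈ 40.67 dB
∠L = (89.11°) − (32.70°) = 56.41°

At ω = 20000 rad/s:
zero (1 + j20000·0.05) = 1 + j1000 → |·| ≈ 1000, ∠ ≈ 89.94°
pole (1 + j20000·0.0005) = 1 + j10 → |·| ≈ 10.05, ∠ ≈ 84.29°
|L| = 2 · 1000 / (10.05) ≈ 199
Gain = 20 log₁₀(199) ≈ 45.98 dB
∠L = (89.94°) − (84.29°) = 5.65°

ω = 1284: 40.7 dB, 56.4°; ω = 20000: 46.0 dB, 5.7°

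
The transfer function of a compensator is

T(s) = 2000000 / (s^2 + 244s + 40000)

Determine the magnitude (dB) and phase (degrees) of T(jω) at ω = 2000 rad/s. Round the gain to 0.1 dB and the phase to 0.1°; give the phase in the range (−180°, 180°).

At s = jω = j2000:
quadratic: (j2000)² + 244·j2000 + 40000 = -3960000 + j488000 → |·| ≈ 3.99e+06, ∠ ≈ 172.97°
|T| = 2000000 / 3.99e+06 ≈ 0.50125
Gain = 20 log₁₀(0.50125) ≈ -6.00 dB
∠T = 0.00° − 172.97° = -172.97°

-6.0 dB, -173.0°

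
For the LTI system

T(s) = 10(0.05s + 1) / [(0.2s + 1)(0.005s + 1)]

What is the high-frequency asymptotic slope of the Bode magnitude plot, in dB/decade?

-20 dB/decade

Each pole contributes −20 dB/decade at high frequency; each zero contributes +20 dB/decade.
Net: 1 zero(s) − 2 pole(s) → -20 dB/decade.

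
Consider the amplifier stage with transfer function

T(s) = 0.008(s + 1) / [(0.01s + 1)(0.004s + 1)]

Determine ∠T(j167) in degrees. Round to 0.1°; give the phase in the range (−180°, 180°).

At ω = 167 rad/s:
zero (1 + j167·1) = 1 + j167 → |·| ≈ 167, ∠ ≈ 89.66°
pole (1 + j167·0.01) = 1 + j1.67 → |·| ≈ 1.9465, ∠ ≈ 59.09°
pole (1 + j167·0.004) = 1 + j0.668 → |·| ≈ 1.2026, ∠ ≈ 33.74°
∠T = (89.66°) − (59.09° + 33.74°) = -3.17°

-3.2°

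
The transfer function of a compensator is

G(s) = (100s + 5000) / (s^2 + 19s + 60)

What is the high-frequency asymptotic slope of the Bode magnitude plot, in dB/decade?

-20 dB/decade

Each pole contributes −20 dB/decade at high frequency; each zero contributes +20 dB/decade.
Net: 1 zero(s) − 2 pole(s) → -20 dB/decade.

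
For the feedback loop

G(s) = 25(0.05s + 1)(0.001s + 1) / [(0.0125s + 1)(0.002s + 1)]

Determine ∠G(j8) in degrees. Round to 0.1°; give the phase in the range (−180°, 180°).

15.6°

At ω = 8 rad/s:
zero (1 + j8·0.05) = 1 + j0.4 → |·| ≈ 1.077, ∠ ≈ 21.80°
zero (1 + j8·0.001) = 1 + j0.008 → |·| ≈ 1, ∠ ≈ 0.46°
pole (1 + j8·0.0125) = 1 + j0.1 → |·| ≈ 1.005, ∠ ≈ 5.71°
pole (1 + j8·0.002) = 1 + j0.016 → |·| ≈ 1.0001, ∠ ≈ 0.92°
∠G = (21.80° + 0.46°) − (5.71° + 0.92°) = 15.63°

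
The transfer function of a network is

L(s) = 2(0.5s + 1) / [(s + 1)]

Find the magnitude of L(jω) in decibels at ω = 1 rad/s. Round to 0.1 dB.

At ω = 1 rad/s:
zero (1 + j1·0.5) = 1 + j0.5 → |·| ≈ 1.118, ∠ ≈ 26.57°
pole (1 + j1·1) = 1 + j1 → |·| ≈ 1.4142, ∠ ≈ 45.00°
|L| = 2 · 1.118 / (1.4142) ≈ 1.5811
Gain = 20 log₁₀(1.5811) ≈ 3.98 dB

4.0 dB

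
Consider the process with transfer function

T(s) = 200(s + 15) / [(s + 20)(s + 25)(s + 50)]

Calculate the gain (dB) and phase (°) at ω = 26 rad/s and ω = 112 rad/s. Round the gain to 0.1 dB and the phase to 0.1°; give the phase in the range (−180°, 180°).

At s = jω = j26:
zero (s+15): 15 + j26 → |·| = √(15²+26²) = √901 ≈ 30.017, ∠ = arctan(26/15) ≈ 60.02°
pole (s+20): 20 + j26 → |·| = √(20²+26²) = √1076 ≈ 32.802, ∠ = arctan(26/20) ≈ 52.43°
pole (s+25): 25 + j26 → |·| = √(25²+26²) = √1301 ≈ 36.069, ∠ = arctan(26/25) ≈ 46.12°
pole (s+50): 50 + j26 → |·| = √(50²+26²) = √3176 ≈ 56.356, ∠ = arctan(26/50) ≈ 27.47°
|T| = 200 · 30.017 / 66677 ≈ 0.090037
Gain = 20 log₁₀(0.090037) ≈ -20.91 dB
∠T = 60.02° − 126.02° = -66.00°

At s = jω = j112:
zero (s+15): 15 + j112 → |·| = √(15²+112²) = √12769 ≈ 113, ∠ = arctan(112/15) ≈ 82.37°
pole (s+20): 20 + j112 → |·| = √(20²+112²) = √12944 ≈ 113.77, ∠ = arctan(112/20) ≈ 79.88°
pole (s+25): 25 + j112 → |·| = √(25²+112²) = √13169 ≈ 114.76, ∠ = arctan(112/25) ≈ 77.42°
pole (s+50): 50 + j112 → |·| = √(50²+112²) = √15044 ≈ 122.65, ∠ = arctan(112/50) ≈ 65.94°
|T| = 200 · 113 / 1.6013e+06 ≈ 0.014114
Gain = 20 log₁₀(0.014114) ≈ -37.01 dB
∠T = 82.37° − 223.24° = -140.87°

ω = 26: -20.9 dB, -66.0°; ω = 112: -37.0 dB, -140.9°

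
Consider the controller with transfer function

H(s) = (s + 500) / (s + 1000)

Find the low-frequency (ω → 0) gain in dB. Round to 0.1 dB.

H(0) = 500 / 1000 = 0.5
20 log₁₀(0.5) ≈ -6.02 dB

-6.0 dB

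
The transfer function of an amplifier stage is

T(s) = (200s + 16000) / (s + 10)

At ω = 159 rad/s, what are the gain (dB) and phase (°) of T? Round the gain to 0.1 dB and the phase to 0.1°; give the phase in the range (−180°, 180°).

47.0 dB, -23.1°

Substitute s = j159:
Numerator: 200(j159) + 16000 = 16000 + j31800
Denominator: (j159) + 10 = 10 + j159
|N| = √(16000² + 31800²) ≈ 35598, ∠N ≈ 63.29°
|D| = √(10² + 159²) ≈ 159.31, ∠D ≈ 86.40°
|T| = 35598 / 159.31 ≈ 223.45
Gain = 20 log₁₀(223.45) ≈ 46.98 dB
∠T = 63.29° − 86.40° = -23.11°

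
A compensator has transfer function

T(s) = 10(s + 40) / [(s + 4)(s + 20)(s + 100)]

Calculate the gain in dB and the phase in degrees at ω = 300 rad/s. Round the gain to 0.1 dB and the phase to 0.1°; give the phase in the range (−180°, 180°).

-79.5 dB, -164.6°

At s = jω = j300:
zero (s+40): 40 + j300 → |·| = √(40²+300²) = √91600 ≈ 302.65, ∠ = arctan(300/40) ≈ 82.41°
pole (s+4): 4 + j300 → |·| = √(4²+300²) = √90016 ≈ 300.03, ∠ = arctan(300/4) ≈ 89.24°
pole (s+20): 20 + j300 → |·| = √(20²+300²) = √90400 ≈ 300.67, ∠ = arctan(300/20) ≈ 86.19°
pole (s+100): 100 + j300 → |·| = √(100²+300²) = √100000 ≈ 316.23, ∠ = arctan(300/100) ≈ 71.57°
|T| = 10 · 302.65 / 2.8527e+07 ≈ 0.00010609
Gain = 20 log₁₀(0.00010609) ≈ -79.49 dB
∠T = 82.41° − 247.00° = -164.59°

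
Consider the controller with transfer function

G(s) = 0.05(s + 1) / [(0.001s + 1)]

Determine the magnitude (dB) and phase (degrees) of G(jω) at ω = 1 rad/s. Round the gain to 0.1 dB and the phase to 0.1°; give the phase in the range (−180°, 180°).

At ω = 1 rad/s:
zero (1 + j1·1) = 1 + j1 → |·| ≈ 1.4142, ∠ ≈ 45.00°
pole (1 + j1·0.001) = 1 + j0.001 → |·| ≈ 1, ∠ ≈ 0.06°
|G| = 0.05 · 1.4142 / (1) ≈ 0.07071
Gain = 20 log₁₀(0.07071) ≈ -23.01 dB
∠G = (45.00°) − (0.06°) = 44.94°

-23.0 dB, 44.9°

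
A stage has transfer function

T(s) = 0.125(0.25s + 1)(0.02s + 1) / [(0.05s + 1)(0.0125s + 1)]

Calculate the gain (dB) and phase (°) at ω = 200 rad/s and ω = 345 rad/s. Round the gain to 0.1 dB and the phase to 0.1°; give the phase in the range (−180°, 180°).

At ω = 200 rad/s:
zero (1 + j200·0.25) = 1 + j50 → |·| ≈ 50.01, ∠ ≈ 88.85°
zero (1 + j200·0.02) = 1 + j4 → |·| ≈ 4.1231, ∠ ≈ 75.96°
pole (1 + j200·0.05) = 1 + j10 → |·| ≈ 10.05, ∠ ≈ 84.29°
pole (1 + j200·0.0125) = 1 + j2.5 → |·| ≈ 2.6926, ∠ ≈ 68.20°
|T| = 0.125 · 50.01 · 4.1231 / (10.05 · 2.6926) ≈ 0.95247
Gain = 20 log₁₀(0.95247) ≈ -0.42 dB
∠T = (88.85° + 75.96°) − (84.29° + 68.20°) = 12.32°

At ω = 345 rad/s:
zero (1 + j345·0.25) = 1 + j86.25 → |·| ≈ 86.256, ∠ ≈ 89.34°
zero (1 + j345·0.02) = 1 + j6.9 → |·| ≈ 6.9721, ∠ ≈ 81.75°
pole (1 + j345·0.05) = 1 + j17.25 → |·| ≈ 17.279, ∠ ≈ 86.68°
pole (1 + j345·0.0125) = 1 + j4.3125 → |·| ≈ 4.4269, ∠ ≈ 76.94°
|T| = 0.125 · 86.256 · 6.9721 / (17.279 · 4.4269) ≈ 0.98275
Gain = 20 log₁₀(0.98275) ≈ -0.15 dB
∠T = (89.34° + 81.75°) − (86.68° + 76.94°) = 7.47°

ω = 200: -0.4 dB, 12.3°; ω = 345: -0.2 dB, 7.5°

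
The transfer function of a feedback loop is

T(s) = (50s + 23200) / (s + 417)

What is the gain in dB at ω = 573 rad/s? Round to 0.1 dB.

34.3 dB

Substitute s = j573:
Numerator: 50(j573) + 23200 = 23200 + j28650
Denominator: (j573) + 417 = 417 + j573
|N| = √(23200² + 28650²) ≈ 36865, ∠N ≈ 51.00°
|D| = √(417² + 573²) ≈ 708.67, ∠D ≈ 53.95°
|T| = 36865 / 708.67 ≈ 52.02
Gain = 20 log₁₀(52.02) ≈ 34.32 dB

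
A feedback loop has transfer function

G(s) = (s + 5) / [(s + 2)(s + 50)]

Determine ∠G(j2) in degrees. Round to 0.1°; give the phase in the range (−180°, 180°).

-25.5°

At s = jω = j2:
zero (s+5): 5 + j2 → |·| = √(5²+2²) = √29 ≈ 5.3852, ∠ = arctan(2/5) ≈ 21.80°
pole (s+2): 2 + j2 → |·| = √(2²+2²) = √8 ≈ 2.8284, ∠ = arctan(2/2) ≈ 45.00°
pole (s+50): 50 + j2 → |·| = √(50²+2²) = √2504 ≈ 50.04, ∠ = arctan(2/50) ≈ 2.29°
∠G = 21.80° − 47.29° = -25.49°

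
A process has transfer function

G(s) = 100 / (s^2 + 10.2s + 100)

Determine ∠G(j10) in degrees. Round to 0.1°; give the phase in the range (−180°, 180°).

At s = jω = j10:
quadratic: (j10)² + 10.2·j10 + 100 = 0 + j102 → |·| ≈ 102, ∠ ≈ 90.00°
∠G = 0.00° − 90.00° = -90.00°

-90.0°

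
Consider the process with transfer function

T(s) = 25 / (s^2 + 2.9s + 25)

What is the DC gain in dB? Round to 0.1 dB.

0.0 dB

T(0) = 25 / 25 = 1
20 log₁₀(1) ≈ 0.00 dB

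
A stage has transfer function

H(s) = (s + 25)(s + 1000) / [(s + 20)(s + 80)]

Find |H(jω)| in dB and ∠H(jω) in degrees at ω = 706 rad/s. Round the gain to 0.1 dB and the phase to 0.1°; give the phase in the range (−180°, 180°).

At s = jω = j706:
zero (s+25): 25 + j706 → |·| = √(25²+706²) = √499061 ≈ 706.44, ∠ = arctan(706/25) ≈ 87.97°
zero (s+1000): 1000 + j706 → |·| = √(1000²+706²) = √1498436 ≈ 1224.1, ∠ = arctan(706/1000) ≈ 35.22°
pole (s+20): 20 + j706 → |·| = √(20²+706²) = √498836 ≈ 706.28, ∠ = arctan(706/20) ≈ 88.38°
pole (s+80): 80 + j706 → |·| = √(80²+706²) = √504836 ≈ 710.52, ∠ = arctan(706/80) ≈ 83.54°
|H| = 1 · 8.6475e+05 / 5.0183e+05 ≈ 1.7232
Gain = 20 log₁₀(1.7232) ≈ 4.73 dB
∠H = 123.19° − 171.92° = -48.73°

4.7 dB, -48.7°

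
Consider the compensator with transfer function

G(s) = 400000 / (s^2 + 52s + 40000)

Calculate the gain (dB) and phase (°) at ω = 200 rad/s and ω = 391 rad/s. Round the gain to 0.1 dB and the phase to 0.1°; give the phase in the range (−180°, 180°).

ω = 200: 31.7 dB, -90.0°; ω = 391: 10.9 dB, -169.8°

At s = jω = j200:
quadratic: (j200)² + 52·j200 + 40000 = 0 + j10400 → |·| ≈ 10400, ∠ ≈ 90.00°
|G| = 400000 / 10400 ≈ 38.462
Gain = 20 log₁₀(38.462) ≈ 31.70 dB
∠G = 0.00° − 90.00° = -90.00°

At s = jω = j391:
quadratic: (j391)² + 52·j391 + 40000 = -112881 + j20332 → |·| ≈ 1.147e+05, ∠ ≈ 169.79°
|G| = 400000 / 1.147e+05 ≈ 3.4874
Gain = 20 log₁₀(3.4874) ≈ 10.85 dB
∠G = 0.00° − 169.79° = -169.79°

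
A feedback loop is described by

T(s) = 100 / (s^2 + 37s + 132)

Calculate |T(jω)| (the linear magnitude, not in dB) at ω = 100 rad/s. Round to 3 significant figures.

Substitute s = j100:
Numerator: 100 = 100 + j0
Denominator: (j100)^2 + 37(j100) + 132 = -9868 + j3700
|N| = √(100² + 0²) ≈ 100, ∠N ≈ 0.00°
|D| = √(9868² + 3700²) ≈ 10539, ∠D ≈ 159.45°
|T| = 100 / 10539 ≈ 0.0094886

0.00949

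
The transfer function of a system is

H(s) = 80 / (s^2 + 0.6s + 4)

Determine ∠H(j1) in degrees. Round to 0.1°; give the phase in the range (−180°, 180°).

At s = jω = j1:
quadratic: (j1)² + 0.6·j1 + 4 = 3 + j0.6 → |·| ≈ 3.0594, ∠ ≈ 11.31°
∠H = 0.00° − 11.31° = -11.31°

-11.3°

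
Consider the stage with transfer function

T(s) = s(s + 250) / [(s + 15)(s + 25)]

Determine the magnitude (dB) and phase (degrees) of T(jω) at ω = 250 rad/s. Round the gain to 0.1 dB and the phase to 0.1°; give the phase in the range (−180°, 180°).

At s = jω = j250:
zero (s+250): 250 + j250 → |·| = √(250²+250²) = √125000 ≈ 353.55, ∠ = arctan(250/250) ≈ 45.00°
zero at origin: s = j250 → |·| = 250, ∠ = 90.00°
pole (s+15): 15 + j250 → |·| = √(15²+250²) = √62725 ≈ 250.45, ∠ = arctan(250/15) ≈ 86.57°
pole (s+25): 25 + j250 → |·| = √(25²+250²) = √63125 ≈ 251.25, ∠ = arctan(250/25) ≈ 84.29°
|T| = 1 · 88388 / 62926 ≈ 1.4046
Gain = 20 log₁₀(1.4046) ≈ 2.95 dB
∠T = 135.00° − 170.86° = -35.86°

3.0 dB, -35.9°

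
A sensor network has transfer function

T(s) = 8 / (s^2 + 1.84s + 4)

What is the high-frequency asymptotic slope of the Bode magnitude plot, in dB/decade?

-40 dB/decade

Each pole contributes −20 dB/decade at high frequency; each zero contributes +20 dB/decade.
Net: 0 zero(s) − 2 pole(s) → -40 dB/decade.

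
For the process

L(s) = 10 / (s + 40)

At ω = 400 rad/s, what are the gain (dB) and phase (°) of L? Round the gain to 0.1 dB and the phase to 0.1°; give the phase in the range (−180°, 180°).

-32.1 dB, -84.3°

At s = jω = j400:
pole (s+40): 40 + j400 → |·| = √(40²+400²) = √161600 ≈ 402, ∠ = arctan(400/40) ≈ 84.29°
|L| = 10 / 402 ≈ 0.024876
Gain = 20 log₁₀(0.024876) ≈ -32.08 dB
∠L = 0.00° − 84.29° = -84.29°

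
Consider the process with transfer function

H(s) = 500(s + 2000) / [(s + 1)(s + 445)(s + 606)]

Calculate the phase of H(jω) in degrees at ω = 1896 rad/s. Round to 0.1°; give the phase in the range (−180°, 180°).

164.4°

At s = jω = j1896:
zero (s+2000): 2000 + j1896 → |·| = √(2000²+1896²) = √7594816 ≈ 2755.9, ∠ = arctan(1896/2000) ≈ 43.47°
pole (s+1): 1 + j1896 → |·| = √(1²+1896²) = √3594817 ≈ 1896, ∠ = arctan(1896/1) ≈ 89.97°
pole (s+445): 445 + j1896 → |·| = √(445²+1896²) = √3792841 ≈ 1947.5, ∠ = arctan(1896/445) ≈ 76.79°
pole (s+606): 606 + j1896 → |·| = √(606²+1896²) = √3962052 ≈ 1990.5, ∠ = arctan(1896/606) ≈ 72.28°
∠H = 43.47° − 239.04° = -195.57° ≡ 164.43° (principal value)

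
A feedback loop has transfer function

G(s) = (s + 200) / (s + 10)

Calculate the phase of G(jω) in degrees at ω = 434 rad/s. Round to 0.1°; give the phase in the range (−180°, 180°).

-23.4°

Substitute s = j434:
Numerator: (j434) + 200 = 200 + j434
Denominator: (j434) + 10 = 10 + j434
|N| = √(200² + 434²) ≈ 477.87, ∠N ≈ 65.26°
|D| = √(10² + 434²) ≈ 434.12, ∠D ≈ 88.68°
∠G = 65.26° − 88.68° = -23.42°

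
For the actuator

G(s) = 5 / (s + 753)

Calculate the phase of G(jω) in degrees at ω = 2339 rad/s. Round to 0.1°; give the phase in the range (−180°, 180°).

-72.2°

Substitute s = j2339:
Numerator: 5 = 5 + j0
Denominator: (j2339) + 753 = 753 + j2339
|N| = √(5² + 0²) ≈ 5, ∠N ≈ 0.00°
|D| = √(753² + 2339²) ≈ 2457.2, ∠D ≈ 72.15°
∠G = 0.00° − 72.15° = -72.15°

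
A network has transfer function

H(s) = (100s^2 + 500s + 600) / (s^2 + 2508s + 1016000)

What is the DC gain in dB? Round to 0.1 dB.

H(0) = 600 / 1016000 ≈ 0.00059055
20 log₁₀(0.00059055) ≈ -64.57 dB

-64.6 dB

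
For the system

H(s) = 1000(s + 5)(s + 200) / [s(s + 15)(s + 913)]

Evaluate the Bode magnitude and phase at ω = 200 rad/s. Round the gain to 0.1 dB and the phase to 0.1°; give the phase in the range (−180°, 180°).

3.6 dB, -54.5°

At s = jω = j200:
zero (s+5): 5 + j200 → |·| = √(5²+200²) = √40025 ≈ 200.06, ∠ = arctan(200/5) ≈ 88.57°
zero (s+200): 200 + j200 → |·| = √(200²+200²) = √80000 ≈ 282.84, ∠ = arctan(200/200) ≈ 45.00°
pole (s+15): 15 + j200 → |·| = √(15²+200²) = √40225 ≈ 200.56, ∠ = arctan(200/15) ≈ 85.71°
pole (s+913): 913 + j200 → |·| = √(913²+200²) = √873569 ≈ 934.65, ∠ = arctan(200/913) ≈ 12.36°
pole at origin: |s| = 200, ∠ = 90.00° (in denominator)
|H| = 1000 · 56585 / 3.7491e+07 ≈ 1.5093
Gain = 20 log₁₀(1.5093) ≈ 3.58 dB
∠H = 133.57° − 188.07° = -54.50°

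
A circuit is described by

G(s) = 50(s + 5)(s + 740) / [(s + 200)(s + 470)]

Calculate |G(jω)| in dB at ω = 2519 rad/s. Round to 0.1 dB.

At s = jω = j2519:
zero (s+5): 5 + j2519 → |·| = √(5²+2519²) = √6345386 ≈ 2519, ∠ = arctan(2519/5) ≈ 89.89°
zero (s+740): 740 + j2519 → |·| = √(740²+2519²) = √6892961 ≈ 2625.4, ∠ = arctan(2519/740) ≈ 73.63°
pole (s+200): 200 + j2519 → |·| = √(200²+2519²) = √6385361 ≈ 2526.9, ∠ = arctan(2519/200) ≈ 85.46°
pole (s+470): 470 + j2519 → |·| = √(470²+2519²) = √6566261 ≈ 2562.5, ∠ = arctan(2519/470) ≈ 79.43°
|G| = 50 · 6.6134e+06 / 6.4752e+06 ≈ 51.067
Gain = 20 log₁₀(51.067) ≈ 34.16 dB

34.2 dB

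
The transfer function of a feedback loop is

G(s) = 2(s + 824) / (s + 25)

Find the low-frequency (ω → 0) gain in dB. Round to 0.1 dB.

G(0) = 2·824 / (25) = 65.92
20 log₁₀(65.92) ≈ 36.38 dB

36.4 dB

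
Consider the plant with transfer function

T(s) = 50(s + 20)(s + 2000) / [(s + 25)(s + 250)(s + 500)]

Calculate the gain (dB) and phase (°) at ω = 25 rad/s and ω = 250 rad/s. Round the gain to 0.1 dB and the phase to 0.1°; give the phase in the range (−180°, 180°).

ω = 25: -2.9 dB, -1.5°; ω = 250: -5.9 dB, -63.3°

At s = jω = j25:
zero (s+20): 20 + j25 → |·| = √(20²+25²) = √1025 ≈ 32.016, ∠ = arctan(25/20) ≈ 51.34°
zero (s+2000): 2000 + j25 → |·| = √(2000²+25²) = √4000625 ≈ 2000.2, ∠ = arctan(25/2000) ≈ 0.72°
pole (s+25): 25 + j25 → |·| = √(25²+25²) = √1250 ≈ 35.355, ∠ = arctan(25/25) ≈ 45.00°
pole (s+250): 250 + j25 → |·| = √(250²+25²) = √63125 ≈ 251.25, ∠ = arctan(25/250) ≈ 5.71°
pole (s+500): 500 + j25 → |·| = √(500²+25²) = √250625 ≈ 500.62, ∠ = arctan(25/500) ≈ 2.86°
|T| = 50 · 64038 / 4.447e+06 ≈ 0.72001
Gain = 20 log₁₀(0.72001) ≈ -2.85 dB
∠T = 52.06° − 53.57° = -1.51°

At s = jω = j250:
zero (s+20): 20 + j250 → |·| = √(20²+250²) = √62900 ≈ 250.8, ∠ = arctan(250/20) ≈ 85.43°
zero (s+2000): 2000 + j250 → |·| = √(2000²+250²) = √4062500 ≈ 2015.6, ∠ = arctan(250/2000) ≈ 7.13°
pole (s+25): 25 + j250 → |·| = √(25²+250²) = √63125 ≈ 251.25, ∠ = arctan(250/25) ≈ 84.29°
pole (s+250): 250 + j250 → |·| = √(250²+250²) = √125000 ≈ 353.55, ∠ = arctan(250/250) ≈ 45.00°
pole (s+500): 500 + j250 → |·| = √(500²+250²) = √312500 ≈ 559.02, ∠ = arctan(250/500) ≈ 26.57°
|T| = 50 · 5.0551e+05 / 4.9657e+07 ≈ 0.509
Gain = 20 log₁₀(0.509) ≈ -5.87 dB
∠T = 92.56° − 155.86° = -63.30°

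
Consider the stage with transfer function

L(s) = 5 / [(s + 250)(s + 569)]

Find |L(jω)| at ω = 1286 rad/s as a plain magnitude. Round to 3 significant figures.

At s = jω = j1286:
pole (s+250): 250 + j1286 → |·| = √(250²+1286²) = √1716296 ≈ 1310.1, ∠ = arctan(1286/250) ≈ 79.00°
pole (s+569): 569 + j1286 → |·| = √(569²+1286²) = √1977557 ≈ 1406.3, ∠ = arctan(1286/569) ≈ 66.13°
|L| = 5 / 1.8424e+06 ≈ 2.7139e-06

2.71e-06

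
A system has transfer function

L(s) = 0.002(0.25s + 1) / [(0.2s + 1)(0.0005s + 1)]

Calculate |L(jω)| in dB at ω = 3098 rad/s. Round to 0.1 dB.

At ω = 3098 rad/s:
zero (1 + j3098·0.25) = 1 + j774.5 → |·| ≈ 774.5, ∠ ≈ 89.93°
pole (1 + j3098·0.2) = 1 + j619.6 → |·| ≈ 619.6, ∠ ≈ 89.91°
pole (1 + j3098·0.0005) = 1 + j1.549 → |·| ≈ 1.8437, ∠ ≈ 57.15°
|L| = 0.002 · 774.5 / (619.6 · 1.8437) ≈ 0.001356
Gain = 20 log₁₀(0.001356) ≈ -57.35 dB

-57.4 dB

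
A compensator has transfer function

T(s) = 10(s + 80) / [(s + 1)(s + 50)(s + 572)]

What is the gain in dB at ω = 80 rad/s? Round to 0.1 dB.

-71.7 dB

At s = jω = j80:
zero (s+80): 80 + j80 → |·| = √(80²+80²) = √12800 ≈ 113.14, ∠ = arctan(80/80) ≈ 45.00°
pole (s+1): 1 + j80 → |·| = √(1²+80²) = √6401 ≈ 80.006, ∠ = arctan(80/1) ≈ 89.28°
pole (s+50): 50 + j80 → |·| = √(50²+80²) = √8900 ≈ 94.34, ∠ = arctan(80/50) ≈ 57.99°
pole (s+572): 572 + j80 → |·| = √(572²+80²) = √333584 ≈ 577.57, ∠ = arctan(80/572) ≈ 7.96°
|T| = 10 · 113.14 / 4.3594e+06 ≈ 0.00025953
Gain = 20 log₁₀(0.00025953) ≈ -71.72 dB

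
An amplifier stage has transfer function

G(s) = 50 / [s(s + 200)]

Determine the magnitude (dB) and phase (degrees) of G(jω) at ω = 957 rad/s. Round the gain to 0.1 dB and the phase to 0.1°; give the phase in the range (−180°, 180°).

At s = jω = j957:
pole (s+200): 200 + j957 → |·| = √(200²+957²) = √955849 ≈ 977.68, ∠ = arctan(957/200) ≈ 78.20°
pole at origin: |s| = 957, ∠ = 90.00° (in denominator)
|G| = 50 / 9.3564e+05 ≈ 5.3439e-05
Gain = 20 log₁₀(5.3439e-05) ≈ -85.44 dB
∠G = 0.00° − 168.20° = -168.20°

-85.4 dB, -168.2°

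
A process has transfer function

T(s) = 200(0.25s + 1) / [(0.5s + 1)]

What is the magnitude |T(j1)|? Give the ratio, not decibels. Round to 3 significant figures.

184

At ω = 1 rad/s:
zero (1 + j1·0.25) = 1 + j0.25 → |·| ≈ 1.0308, ∠ ≈ 14.04°
pole (1 + j1·0.5) = 1 + j0.5 → |·| ≈ 1.118, ∠ ≈ 26.57°
|T| = 200 · 1.0308 / (1.118) ≈ 184.4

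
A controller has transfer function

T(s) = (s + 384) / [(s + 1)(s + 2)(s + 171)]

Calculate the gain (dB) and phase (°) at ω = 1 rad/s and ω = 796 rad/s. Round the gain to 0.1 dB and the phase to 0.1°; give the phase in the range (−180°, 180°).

ω = 1: -3.0 dB, -71.8°; ω = 796: -115.3 dB, 166.6°

At s = jω = j1:
zero (s+384): 384 + j1 → |·| = √(384²+1²) = √147457 ≈ 384, ∠ = arctan(1/384) ≈ 0.15°
pole (s+1): 1 + j1 → |·| = √(1²+1²) = √2 ≈ 1.4142, ∠ = arctan(1/1) ≈ 45.00°
pole (s+2): 2 + j1 → |·| = √(2²+1²) = √5 ≈ 2.2361, ∠ = arctan(1/2) ≈ 26.57°
pole (s+171): 171 + j1 → |·| = √(171²+1²) = √29242 ≈ 171, ∠ = arctan(1/171) ≈ 0.34°
|T| = 1 · 384 / 540.75 ≈ 0.71012
Gain = 20 log₁₀(0.71012) ≈ -2.97 dB
∠T = 0.15° − 71.91° = -71.76°

At s = jω = j796:
zero (s+384): 384 + j796 → |·| = √(384²+796²) = √781072 ≈ 883.78, ∠ = arctan(796/384) ≈ 64.25°
pole (s+1): 1 + j796 → |·| = √(1²+796²) = √633617 ≈ 796, ∠ = arctan(796/1) ≈ 89.93°
pole (s+2): 2 + j796 → |·| = √(2²+796²) = √633620 ≈ 796, ∠ = arctan(796/2) ≈ 89.86°
pole (s+171): 171 + j796 → |·| = √(171²+796²) = √662857 ≈ 814.16, ∠ = arctan(796/171) ≈ 77.88°
|T| = 1 · 883.78 / 5.1586e+08 ≈ 1.7132e-06
Gain = 20 log₁₀(1.7132e-06) ≈ -115.32 dB
∠T = 64.25° − 257.67° = -193.42° ≡ 166.58° (principal value)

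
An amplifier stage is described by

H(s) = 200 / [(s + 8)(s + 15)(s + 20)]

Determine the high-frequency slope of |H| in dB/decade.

Each pole contributes −20 dB/decade at high frequency; each zero contributes +20 dB/decade.
Net: 0 zero(s) − 3 pole(s) → -60 dB/decade.

-60 dB/decade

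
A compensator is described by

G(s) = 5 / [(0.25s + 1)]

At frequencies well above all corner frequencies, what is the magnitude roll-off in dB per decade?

-20 dB/decade

Each pole contributes −20 dB/decade at high frequency; each zero contributes +20 dB/decade.
Net: 0 zero(s) − 1 pole(s) → -20 dB/decade.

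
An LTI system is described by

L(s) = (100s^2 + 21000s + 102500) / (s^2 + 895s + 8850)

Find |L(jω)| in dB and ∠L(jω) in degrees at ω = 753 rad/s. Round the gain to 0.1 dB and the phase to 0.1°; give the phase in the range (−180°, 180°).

Substitute s = j753:
Numerator: 100(j753)^2 + 21000(j753) + 102500 = -56598400 + j15813000
Denominator: (j753)^2 + 895(j753) + 8850 = -558159 + j673935
|N| = √(56598400² + 15813000²) ≈ 5.8766e+07, ∠N ≈ 164.39°
|D| = √(558159² + 673935²) ≈ 8.7506e+05, ∠D ≈ 129.63°
|L| = 5.8766e+07 / 8.7506e+05 ≈ 67.157
Gain = 20 log₁₀(67.157) ≈ 36.54 dB
∠L = 164.39° − 129.63° = 34.76°

36.5 dB, 34.8°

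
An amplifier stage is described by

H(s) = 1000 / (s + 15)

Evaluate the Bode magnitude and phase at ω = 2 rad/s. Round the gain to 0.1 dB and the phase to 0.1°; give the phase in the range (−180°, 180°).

36.4 dB, -7.6°

Substitute s = j2:
Numerator: 1000 = 1000 + j0
Denominator: (j2) + 15 = 15 + j2
|N| = √(1000² + 0²) ≈ 1000, ∠N ≈ 0.00°
|D| = √(15² + 2²) ≈ 15.133, ∠D ≈ 7.59°
|H| = 1000 / 15.133 ≈ 66.081
Gain = 20 log₁₀(66.081) ≈ 36.40 dB
∠H = 0.00° − 7.59° = -7.59°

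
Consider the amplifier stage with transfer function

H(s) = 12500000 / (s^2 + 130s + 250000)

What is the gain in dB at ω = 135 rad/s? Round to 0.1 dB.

34.6 dB

At s = jω = j135:
quadratic: (j135)² + 130·j135 + 250000 = 231775 + j17550 → |·| ≈ 2.3244e+05, ∠ ≈ 4.33°
|H| = 12500000 / 2.3244e+05 ≈ 53.777
Gain = 20 log₁₀(53.777) ≈ 34.61 dB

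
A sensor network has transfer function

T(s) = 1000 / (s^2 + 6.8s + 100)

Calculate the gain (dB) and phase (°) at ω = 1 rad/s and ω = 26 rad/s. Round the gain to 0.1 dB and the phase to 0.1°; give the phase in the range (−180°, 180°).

ω = 1: 20.1 dB, -3.9°; ω = 26: 4.4 dB, -162.9°

At s = jω = j1:
quadratic: (j1)² + 6.8·j1 + 100 = 99 + j6.8 → |·| ≈ 99.233, ∠ ≈ 3.93°
|T| = 1000 / 99.233 ≈ 10.077
Gain = 20 log₁₀(10.077) ≈ 20.07 dB
∠T = 0.00° − 3.93° = -3.93°

At s = jω = j26:
quadratic: (j26)² + 6.8·j26 + 100 = -576 + j176.8 → |·| ≈ 602.52, ∠ ≈ 162.94°
|T| = 1000 / 602.52 ≈ 1.6597
Gain = 20 log₁₀(1.6597) ≈ 4.40 dB
∠T = 0.00° − 162.94° = -162.94°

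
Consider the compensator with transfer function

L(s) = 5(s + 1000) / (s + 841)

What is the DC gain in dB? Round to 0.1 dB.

L(0) = 5·1000 / (841) ≈ 5.9453
20 log₁₀(5.9453) ≈ 15.48 dB

15.5 dB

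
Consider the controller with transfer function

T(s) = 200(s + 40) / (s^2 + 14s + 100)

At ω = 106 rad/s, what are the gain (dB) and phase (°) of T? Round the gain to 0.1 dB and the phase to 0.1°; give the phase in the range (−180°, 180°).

At s = jω = j106:
zero (s+40): 40 + j106 → |·| = √(40²+106²) = √12836 ≈ 113.3, ∠ = arctan(106/40) ≈ 69.33°
quadratic: (j106)² + 14·j106 + 100 = -11136 + j1484 → |·| ≈ 11234, ∠ ≈ 172.41°
|T| = 200 · 113.3 / 11234 ≈ 2.0171
Gain = 20 log₁₀(2.0171) ≈ 6.09 dB
∠T = 69.33° − 172.41° = -103.08°

6.1 dB, -103.1°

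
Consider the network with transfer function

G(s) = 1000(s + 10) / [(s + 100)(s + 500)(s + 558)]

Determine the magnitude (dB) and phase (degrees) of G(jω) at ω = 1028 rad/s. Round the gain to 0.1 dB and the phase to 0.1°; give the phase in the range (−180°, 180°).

At s = jω = j1028:
zero (s+10): 10 + j1028 → |·| = √(10²+1028²) = √1056884 ≈ 1028, ∠ = arctan(1028/10) ≈ 89.44°
pole (s+100): 100 + j1028 → |·| = √(100²+1028²) = √1066784 ≈ 1032.9, ∠ = arctan(1028/100) ≈ 84.44°
pole (s+500): 500 + j1028 → |·| = √(500²+1028²) = √1306784 ≈ 1143.1, ∠ = arctan(1028/500) ≈ 64.06°
pole (s+558): 558 + j1028 → |·| = √(558²+1028²) = √1368148 ≈ 1169.7, ∠ = arctan(1028/558) ≈ 61.51°
|G| = 1000 · 1028 / 1.3811e+09 ≈ 0.00074433
Gain = 20 log₁₀(0.00074433) ≈ -62.56 dB
∠G = 89.44° − 210.01° = -120.57°

-62.6 dB, -120.6°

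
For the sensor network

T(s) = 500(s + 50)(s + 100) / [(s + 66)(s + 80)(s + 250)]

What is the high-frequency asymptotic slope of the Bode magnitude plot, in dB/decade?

Each pole contributes −20 dB/decade at high frequency; each zero contributes +20 dB/decade.
Net: 2 zero(s) − 3 pole(s) → -20 dB/decade.

-20 dB/decade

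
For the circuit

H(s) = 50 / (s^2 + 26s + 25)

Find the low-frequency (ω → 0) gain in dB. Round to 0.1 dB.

6.0 dB

H(0) = 50 / 25 = 2
20 log₁₀(2) ≈ 6.02 dB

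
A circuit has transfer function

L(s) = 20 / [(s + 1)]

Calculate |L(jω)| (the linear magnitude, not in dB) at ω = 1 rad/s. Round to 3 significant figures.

At ω = 1 rad/s:
pole (1 + j1·1) = 1 + j1 → |·| ≈ 1.4142, ∠ ≈ 45.00°
|L| = 20 · 1 / (1.4142) ≈ 14.142

14.1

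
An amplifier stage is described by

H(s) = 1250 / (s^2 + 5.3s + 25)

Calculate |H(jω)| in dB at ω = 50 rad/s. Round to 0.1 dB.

At s = jω = j50:
quadratic: (j50)² + 5.3·j50 + 25 = -2475 + j265 → |·| ≈ 2489.1, ∠ ≈ 173.89°
|H| = 1250 / 2489.1 ≈ 0.50219
Gain = 20 log₁₀(0.50219) ≈ -5.98 dB

-6.0 dB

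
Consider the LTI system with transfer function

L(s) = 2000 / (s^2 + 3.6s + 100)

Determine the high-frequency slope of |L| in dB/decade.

-40 dB/decade

Each pole contributes −20 dB/decade at high frequency; each zero contributes +20 dB/decade.
Net: 0 zero(s) − 2 pole(s) → -40 dB/decade.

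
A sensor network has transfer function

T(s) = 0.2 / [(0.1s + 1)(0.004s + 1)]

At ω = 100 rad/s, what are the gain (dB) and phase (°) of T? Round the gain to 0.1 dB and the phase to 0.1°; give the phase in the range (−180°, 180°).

-34.7 dB, -106.1°

At ω = 100 rad/s:
pole (1 + j100·0.1) = 1 + j10 → |·| ≈ 10.05, ∠ ≈ 84.29°
pole (1 + j100·0.004) = 1 + j0.4 → |·| ≈ 1.077, ∠ ≈ 21.80°
|T| = 0.2 · 1 / (10.05 · 1.077) ≈ 0.018478
Gain = 20 log₁₀(0.018478) ≈ -34.67 dB
∠T = (0°) − (84.29° + 21.80°) = -106.09°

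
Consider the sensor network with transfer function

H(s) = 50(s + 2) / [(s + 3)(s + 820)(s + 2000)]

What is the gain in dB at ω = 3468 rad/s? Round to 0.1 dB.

-109.1 dB

At s = jω = j3468:
zero (s+2): 2 + j3468 → |·| = √(2²+3468²) = √12027028 ≈ 3468, ∠ = arctan(3468/2) ≈ 89.97°
pole (s+3): 3 + j3468 → |·| = √(3²+3468²) = √12027033 ≈ 3468, ∠ = arctan(3468/3) ≈ 89.95°
pole (s+820): 820 + j3468 → |·| = √(820²+3468²) = √12699424 ≈ 3563.6, ∠ = arctan(3468/820) ≈ 76.70°
pole (s+2000): 2000 + j3468 → |·| = √(2000²+3468²) = √16027024 ≈ 4003.4, ∠ = arctan(3468/2000) ≈ 60.03°
|H| = 50 · 3468 / 4.9476e+10 ≈ 3.5047e-06
Gain = 20 log₁₀(3.5047e-06) ≈ -109.11 dB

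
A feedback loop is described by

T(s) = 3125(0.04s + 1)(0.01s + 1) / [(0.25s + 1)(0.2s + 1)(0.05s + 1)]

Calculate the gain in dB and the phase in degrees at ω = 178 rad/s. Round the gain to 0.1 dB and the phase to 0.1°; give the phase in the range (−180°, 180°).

At ω = 178 rad/s:
zero (1 + j178·0.04) = 1 + j7.12 → |·| ≈ 7.1899, ∠ ≈ 82.01°
zero (1 + j178·0.01) = 1 + j1.78 → |·| ≈ 2.0417, ∠ ≈ 60.67°
pole (1 + j178·0.25) = 1 + j44.5 → |·| ≈ 44.511, ∠ ≈ 88.71°
pole (1 + j178·0.2) = 1 + j35.6 → |·| ≈ 35.614, ∠ ≈ 88.39°
pole (1 + j178·0.05) = 1 + j8.9 → |·| ≈ 8.956, ∠ ≈ 83.59°
|T| = 3125 · 7.1899 · 2.0417 / (44.511 · 35.614 · 8.956) ≈ 3.2312
Gain = 20 log₁₀(3.2312) ≈ 10.19 dB
∠T = (82.01° + 60.67°) − (88.71° + 88.39° + 83.59°) = -118.01°

10.2 dB, -118.0°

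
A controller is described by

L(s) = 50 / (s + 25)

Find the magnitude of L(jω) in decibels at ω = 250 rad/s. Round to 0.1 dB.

-14.0 dB

Substitute s = j250:
Numerator: 50 = 50 + j0
Denominator: (j250) + 25 = 25 + j250
|N| = √(50² + 0²) ≈ 50, ∠N ≈ 0.00°
|D| = √(25² + 250²) ≈ 251.25, ∠D ≈ 84.29°
|L| = 50 / 251.25 ≈ 0.199
Gain = 20 log₁₀(0.199) ≈ -14.02 dB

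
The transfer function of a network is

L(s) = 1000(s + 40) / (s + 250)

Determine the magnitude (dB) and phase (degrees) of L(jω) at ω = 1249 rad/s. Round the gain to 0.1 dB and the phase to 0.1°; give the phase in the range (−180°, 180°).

59.8 dB, 9.5°

At s = jω = j1249:
zero (s+40): 40 + j1249 → |·| = √(40²+1249²) = √1561601 ≈ 1249.6, ∠ = arctan(1249/40) ≈ 88.17°
pole (s+250): 250 + j1249 → |·| = √(250²+1249²) = √1622501 ≈ 1273.8, ∠ = arctan(1249/250) ≈ 78.68°
|L| = 1000 · 1249.6 / 1273.8 ≈ 981
Gain = 20 log₁₀(981) ≈ 59.83 dB
∠L = 88.17° − 78.68° = 9.49°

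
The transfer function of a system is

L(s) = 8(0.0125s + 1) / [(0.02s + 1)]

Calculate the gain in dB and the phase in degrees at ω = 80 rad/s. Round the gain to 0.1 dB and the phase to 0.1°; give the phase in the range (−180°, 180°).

15.6 dB, -13.0°

At ω = 80 rad/s:
zero (1 + j80·0.0125) = 1 + j1 → |·| ≈ 1.4142, ∠ ≈ 45.00°
pole (1 + j80·0.02) = 1 + j1.6 → |·| ≈ 1.8868, ∠ ≈ 57.99°
|L| = 8 · 1.4142 / (1.8868) ≈ 5.9962
Gain = 20 log₁₀(5.9962) ≈ 15.56 dB
∠L = (45.00°) − (57.99°) = -12.99°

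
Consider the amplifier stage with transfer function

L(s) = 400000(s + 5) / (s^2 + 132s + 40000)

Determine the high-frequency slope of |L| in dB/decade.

Each pole contributes −20 dB/decade at high frequency; each zero contributes +20 dB/decade.
Net: 1 zero(s) − 2 pole(s) → -20 dB/decade.

-20 dB/decade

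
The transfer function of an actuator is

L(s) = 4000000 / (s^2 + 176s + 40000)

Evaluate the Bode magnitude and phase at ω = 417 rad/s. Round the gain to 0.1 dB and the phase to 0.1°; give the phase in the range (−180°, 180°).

28.4 dB, -151.3°

At s = jω = j417:
quadratic: (j417)² + 176·j417 + 40000 = -133889 + j73392 → |·| ≈ 1.5268e+05, ∠ ≈ 151.27°
|L| = 4000000 / 1.5268e+05 ≈ 26.199
Gain = 20 log₁₀(26.199) ≈ 28.37 dB
∠L = 0.00° − 151.27° = -151.27°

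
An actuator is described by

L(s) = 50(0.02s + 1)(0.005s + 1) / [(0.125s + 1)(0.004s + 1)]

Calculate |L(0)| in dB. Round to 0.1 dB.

L(0) = 50 · 1 / 1 = 50
20 log₁₀(50) ≈ 33.98 dB

34.0 dB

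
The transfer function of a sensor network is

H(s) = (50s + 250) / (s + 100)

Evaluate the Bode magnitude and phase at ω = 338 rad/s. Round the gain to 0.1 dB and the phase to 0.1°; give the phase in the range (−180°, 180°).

33.6 dB, 15.6°

Substitute s = j338:
Numerator: 50(j338) + 250 = 250 + j16900
Denominator: (j338) + 100 = 100 + j338
|N| = √(250² + 16900²) ≈ 16902, ∠N ≈ 89.15°
|D| = √(100² + 338²) ≈ 352.48, ∠D ≈ 73.52°
|H| = 16902 / 352.48 ≈ 47.952
Gain = 20 log₁₀(47.952) ≈ 33.62 dB
∠H = 89.15° − 73.52° = 15.63°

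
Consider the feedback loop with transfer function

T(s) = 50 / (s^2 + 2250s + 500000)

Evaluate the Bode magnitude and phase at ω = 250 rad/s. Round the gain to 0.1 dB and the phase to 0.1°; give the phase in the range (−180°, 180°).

Substitute s = j250:
Numerator: 50 = 50 + j0
Denominator: (j250)^2 + 2250(j250) + 500000 = 437500 + j562500
|N| = √(50² + 0²) ≈ 50, ∠N ≈ 0.00°
|D| = √(437500² + 562500²) ≈ 7.1261e+05, ∠D ≈ 52.13°
|T| = 50 / 7.1261e+05 ≈ 7.0165e-05
Gain = 20 log₁₀(7.0165e-05) ≈ -83.08 dB
∠T = 0.00° − 52.13° = -52.13°

-83.1 dB, -52.1°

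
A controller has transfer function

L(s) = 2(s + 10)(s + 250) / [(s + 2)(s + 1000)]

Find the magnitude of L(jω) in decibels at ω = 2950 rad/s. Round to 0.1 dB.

At s = jω = j2950:
zero (s+10): 10 + j2950 → |·| = √(10²+2950²) = √8702600 ≈ 2950, ∠ = arctan(2950/10) ≈ 89.81°
zero (s+250): 250 + j2950 → |·| = √(250²+2950²) = √8765000 ≈ 2960.6, ∠ = arctan(2950/250) ≈ 85.16°
pole (s+2): 2 + j2950 → |·| = √(2²+2950²) = √8702504 ≈ 2950, ∠ = arctan(2950/2) ≈ 89.96°
pole (s+1000): 1000 + j2950 → |·| = √(1000²+2950²) = √9702500 ≈ 3114.9, ∠ = arctan(2950/1000) ≈ 71.27°
|L| = 2 · 8.7338e+06 / 9.189e+06 ≈ 1.9009
Gain = 20 log₁₀(1.9009) ≈ 5.58 dB

5.6 dB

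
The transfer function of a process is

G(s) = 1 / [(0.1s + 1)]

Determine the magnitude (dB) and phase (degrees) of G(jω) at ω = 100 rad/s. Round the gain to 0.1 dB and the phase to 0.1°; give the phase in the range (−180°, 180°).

-20.0 dB, -84.3°

At ω = 100 rad/s:
pole (1 + j100·0.1) = 1 + j10 → |·| ≈ 10.05, ∠ ≈ 84.29°
|G| = 1 · 1 / (10.05) ≈ 0.099502
Gain = 20 log₁₀(0.099502) ≈ -20.04 dB
∠G = (0°) − (84.29°) = -84.29°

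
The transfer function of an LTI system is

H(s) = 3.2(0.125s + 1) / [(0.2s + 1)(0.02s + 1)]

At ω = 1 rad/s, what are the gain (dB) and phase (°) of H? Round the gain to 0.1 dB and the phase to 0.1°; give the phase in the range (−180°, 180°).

At ω = 1 rad/s:
zero (1 + j1·0.125) = 1 + j0.125 → |·| ≈ 1.0078, ∠ ≈ 7.13°
pole (1 + j1·0.2) = 1 + j0.2 → |·| ≈ 1.0198, ∠ ≈ 11.31°
pole (1 + j1·0.02) = 1 + j0.02 → |·| ≈ 1.0002, ∠ ≈ 1.15°
|H| = 3.2 · 1.0078 / (1.0198 · 1.0002) ≈ 3.1617
Gain = 20 log₁₀(3.1617) ≈ 10.00 dB
∠H = (7.13°) − (11.31° + 1.15°) = -5.33°

10.0 dB, -5.3°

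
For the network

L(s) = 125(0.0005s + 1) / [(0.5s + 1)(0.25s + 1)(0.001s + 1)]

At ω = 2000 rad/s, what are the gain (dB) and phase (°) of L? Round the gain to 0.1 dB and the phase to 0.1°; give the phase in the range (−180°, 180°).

-76.0 dB, 161.7°

At ω = 2000 rad/s:
zero (1 + j2000·0.0005) = 1 + j1 → |·| ≈ 1.4142, ∠ ≈ 45.00°
pole (1 + j2000·0.5) = 1 + j1000 → |·| ≈ 1000, ∠ ≈ 89.94°
pole (1 + j2000·0.25) = 1 + j500 → |·| ≈ 500, ∠ ≈ 89.89°
pole (1 + j2000·0.001) = 1 + j2 → |·| ≈ 2.2361, ∠ ≈ 63.43°
|L| = 125 · 1.4142 / (1000 · 500 · 2.2361) ≈ 0.00015811
Gain = 20 log₁₀(0.00015811) ≈ -76.02 dB
∠L = (45.00°) − (89.94° + 89.89° + 63.43°) = -198.26° ≡ 161.74° (principal value)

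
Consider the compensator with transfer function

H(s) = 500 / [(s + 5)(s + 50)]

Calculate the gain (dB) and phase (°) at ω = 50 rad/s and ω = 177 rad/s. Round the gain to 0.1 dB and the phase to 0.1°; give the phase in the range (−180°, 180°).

At s = jω = j50:
pole (s+5): 5 + j50 → |·| = √(5²+50²) = √2525 ≈ 50.249, ∠ = arctan(50/5) ≈ 84.29°
pole (s+50): 50 + j50 → |·| = √(50²+50²) = √5000 ≈ 70.711, ∠ = arctan(50/50) ≈ 45.00°
|H| = 500 / 3553.2 ≈ 0.14072
Gain = 20 log₁₀(0.14072) ≈ -17.03 dB
∠H = 0.00° − 129.29° = -129.29°

At s = jω = j177:
pole (s+5): 5 + j177 → |·| = √(5²+177²) = √31354 ≈ 177.07, ∠ = arctan(177/5) ≈ 88.38°
pole (s+50): 50 + j177 → |·| = √(50²+177²) = √33829 ≈ 183.93, ∠ = arctan(177/50) ≈ 74.23°
|H| = 500 / 32568 ≈ 0.015352
Gain = 20 log₁₀(0.015352) ≈ -36.28 dB
∠H = 0.00° − 162.61° = -162.61°

ω = 50: -17.0 dB, -129.3°; ω = 177: -36.3 dB, -162.6°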